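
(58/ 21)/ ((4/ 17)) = 493/ 42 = 11.74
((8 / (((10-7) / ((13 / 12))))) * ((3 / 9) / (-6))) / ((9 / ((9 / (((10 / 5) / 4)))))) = -26 / 81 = -0.32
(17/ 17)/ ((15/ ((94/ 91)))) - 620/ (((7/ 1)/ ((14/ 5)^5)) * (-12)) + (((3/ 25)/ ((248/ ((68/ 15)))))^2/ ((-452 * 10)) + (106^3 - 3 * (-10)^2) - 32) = 1191954.36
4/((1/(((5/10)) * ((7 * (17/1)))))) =238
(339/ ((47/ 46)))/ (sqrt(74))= 7797 * sqrt(74)/ 1739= 38.57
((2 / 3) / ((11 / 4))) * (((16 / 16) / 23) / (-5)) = -8 / 3795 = -0.00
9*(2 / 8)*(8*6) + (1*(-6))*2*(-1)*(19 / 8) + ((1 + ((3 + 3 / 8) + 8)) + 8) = 1255 / 8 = 156.88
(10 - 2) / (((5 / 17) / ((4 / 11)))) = 544 / 55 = 9.89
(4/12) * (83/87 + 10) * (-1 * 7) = -6671/261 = -25.56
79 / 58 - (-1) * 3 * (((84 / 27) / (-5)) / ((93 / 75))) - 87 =-470051 / 5394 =-87.14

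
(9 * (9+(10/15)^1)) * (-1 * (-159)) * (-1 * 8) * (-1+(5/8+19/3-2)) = -438045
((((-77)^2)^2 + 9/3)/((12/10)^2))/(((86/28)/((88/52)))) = 67669609700/5031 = 13450528.66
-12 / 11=-1.09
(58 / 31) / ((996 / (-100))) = -1450 / 7719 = -0.19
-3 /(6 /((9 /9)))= -1 /2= -0.50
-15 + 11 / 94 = -1399 / 94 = -14.88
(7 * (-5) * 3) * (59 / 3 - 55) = 3710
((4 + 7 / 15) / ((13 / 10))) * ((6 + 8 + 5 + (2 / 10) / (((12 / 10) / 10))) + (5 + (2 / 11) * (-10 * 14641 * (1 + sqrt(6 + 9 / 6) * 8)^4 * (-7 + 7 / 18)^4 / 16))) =-20858836329272298973 / 8188128 -3308357492508145 * sqrt(30) / 39366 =-3007760179775.31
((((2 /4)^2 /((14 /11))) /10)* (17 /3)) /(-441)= -187 /740880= -0.00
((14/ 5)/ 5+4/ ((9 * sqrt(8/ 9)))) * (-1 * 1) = -14/ 25 - sqrt(2)/ 3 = -1.03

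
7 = 7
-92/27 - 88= -2468/27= -91.41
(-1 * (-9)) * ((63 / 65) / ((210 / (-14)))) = -189 / 325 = -0.58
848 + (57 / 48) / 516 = 7001107 / 8256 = 848.00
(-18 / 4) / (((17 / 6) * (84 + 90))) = -9 / 986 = -0.01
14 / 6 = 7 / 3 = 2.33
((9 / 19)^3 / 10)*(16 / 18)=324 / 34295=0.01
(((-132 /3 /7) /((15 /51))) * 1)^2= 559504 /1225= 456.74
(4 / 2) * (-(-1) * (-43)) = -86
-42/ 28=-3/ 2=-1.50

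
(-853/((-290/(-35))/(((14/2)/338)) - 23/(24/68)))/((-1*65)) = 250782/6400225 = 0.04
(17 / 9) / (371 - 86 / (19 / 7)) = 323 / 58023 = 0.01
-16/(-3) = 16/3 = 5.33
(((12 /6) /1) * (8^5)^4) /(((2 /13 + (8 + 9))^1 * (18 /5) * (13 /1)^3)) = 5764607523034234880 /339183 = 16995567357545.14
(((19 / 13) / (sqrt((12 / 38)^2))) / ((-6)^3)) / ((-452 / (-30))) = -1805 / 1269216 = -0.00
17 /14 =1.21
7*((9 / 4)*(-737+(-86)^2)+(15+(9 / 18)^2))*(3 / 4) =157479 / 2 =78739.50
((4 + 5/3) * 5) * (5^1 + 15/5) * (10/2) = 3400/3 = 1133.33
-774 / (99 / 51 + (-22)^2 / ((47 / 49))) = -618426 / 404723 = -1.53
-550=-550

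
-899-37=-936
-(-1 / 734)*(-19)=-19 / 734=-0.03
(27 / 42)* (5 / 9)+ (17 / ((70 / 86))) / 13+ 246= 225647 / 910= 247.96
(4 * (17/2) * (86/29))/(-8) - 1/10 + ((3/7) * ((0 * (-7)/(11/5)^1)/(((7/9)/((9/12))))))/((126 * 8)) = -1842/145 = -12.70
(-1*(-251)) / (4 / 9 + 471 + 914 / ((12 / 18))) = 0.14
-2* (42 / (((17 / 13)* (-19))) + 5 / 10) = 769 / 323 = 2.38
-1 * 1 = -1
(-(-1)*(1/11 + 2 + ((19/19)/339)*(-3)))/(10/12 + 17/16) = 124224/113113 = 1.10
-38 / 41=-0.93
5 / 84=0.06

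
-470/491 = -0.96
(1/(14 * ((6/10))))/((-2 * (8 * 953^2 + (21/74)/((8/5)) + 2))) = -740/90326861373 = -0.00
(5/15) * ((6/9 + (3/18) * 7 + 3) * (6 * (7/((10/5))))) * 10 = 1015/3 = 338.33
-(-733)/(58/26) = 9529/29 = 328.59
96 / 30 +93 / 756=4187 / 1260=3.32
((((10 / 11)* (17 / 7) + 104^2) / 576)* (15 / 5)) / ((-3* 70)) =-416501 / 1552320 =-0.27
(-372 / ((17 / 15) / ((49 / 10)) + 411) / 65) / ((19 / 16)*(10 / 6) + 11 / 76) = -49871808 / 7611083155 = -0.01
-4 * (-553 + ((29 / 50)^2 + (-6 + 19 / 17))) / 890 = 23695703 / 9456250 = 2.51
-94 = -94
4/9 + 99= 895/9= 99.44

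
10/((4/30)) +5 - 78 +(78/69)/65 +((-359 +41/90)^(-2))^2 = 10937099851412545064/5421407253770331605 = 2.02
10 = 10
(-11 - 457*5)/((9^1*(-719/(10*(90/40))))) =5740/719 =7.98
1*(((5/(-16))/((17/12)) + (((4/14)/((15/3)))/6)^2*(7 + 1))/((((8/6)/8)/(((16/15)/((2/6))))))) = -1318648/312375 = -4.22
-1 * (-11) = 11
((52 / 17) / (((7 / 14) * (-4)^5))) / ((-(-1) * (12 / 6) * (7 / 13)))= -169 / 30464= -0.01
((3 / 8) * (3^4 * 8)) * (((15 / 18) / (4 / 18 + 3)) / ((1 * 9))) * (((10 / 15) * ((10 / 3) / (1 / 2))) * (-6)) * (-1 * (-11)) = -2048.28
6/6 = 1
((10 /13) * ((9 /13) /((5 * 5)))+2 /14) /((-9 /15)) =-971 /3549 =-0.27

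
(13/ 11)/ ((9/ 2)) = 26/ 99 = 0.26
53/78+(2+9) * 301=258311/78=3311.68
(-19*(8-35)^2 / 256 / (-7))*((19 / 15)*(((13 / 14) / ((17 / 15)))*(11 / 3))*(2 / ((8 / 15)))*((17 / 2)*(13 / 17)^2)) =31800026115 / 58003456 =548.24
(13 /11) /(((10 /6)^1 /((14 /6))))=1.65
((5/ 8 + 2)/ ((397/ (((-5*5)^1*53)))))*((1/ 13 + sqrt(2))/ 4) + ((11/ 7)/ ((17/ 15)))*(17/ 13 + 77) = 2130579705/ 19653088 -27825*sqrt(2)/ 12704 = 105.31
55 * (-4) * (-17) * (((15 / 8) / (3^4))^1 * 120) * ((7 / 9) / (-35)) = -18700 / 81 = -230.86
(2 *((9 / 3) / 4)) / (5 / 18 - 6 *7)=-27 / 751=-0.04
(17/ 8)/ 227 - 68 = -123471/ 1816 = -67.99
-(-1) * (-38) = -38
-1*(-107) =107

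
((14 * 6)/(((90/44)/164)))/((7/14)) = 202048/15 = 13469.87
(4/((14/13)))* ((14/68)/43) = 0.02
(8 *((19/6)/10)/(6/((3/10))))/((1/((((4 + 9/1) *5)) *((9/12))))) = 247/40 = 6.18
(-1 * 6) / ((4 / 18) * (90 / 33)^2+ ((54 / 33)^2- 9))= 726 / 565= 1.28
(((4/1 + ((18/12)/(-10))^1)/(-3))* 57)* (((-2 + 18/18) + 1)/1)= 0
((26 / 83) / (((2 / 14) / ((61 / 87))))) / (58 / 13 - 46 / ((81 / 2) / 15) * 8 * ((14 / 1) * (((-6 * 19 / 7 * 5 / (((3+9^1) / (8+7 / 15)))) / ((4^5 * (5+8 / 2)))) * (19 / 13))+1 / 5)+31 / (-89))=-99882828864 / 374237786917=-0.27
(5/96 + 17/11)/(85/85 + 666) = 1687/704352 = 0.00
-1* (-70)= 70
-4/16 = -0.25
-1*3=-3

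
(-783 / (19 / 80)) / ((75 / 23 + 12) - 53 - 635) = 1440720 / 293987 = 4.90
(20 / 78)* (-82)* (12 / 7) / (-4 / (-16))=-13120 / 91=-144.18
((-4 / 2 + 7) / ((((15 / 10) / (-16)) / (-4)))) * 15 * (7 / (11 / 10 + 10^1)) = 224000 / 111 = 2018.02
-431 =-431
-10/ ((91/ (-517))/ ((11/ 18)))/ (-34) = -28435/ 27846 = -1.02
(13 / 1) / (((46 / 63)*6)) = 273 / 92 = 2.97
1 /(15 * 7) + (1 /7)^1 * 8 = 121 /105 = 1.15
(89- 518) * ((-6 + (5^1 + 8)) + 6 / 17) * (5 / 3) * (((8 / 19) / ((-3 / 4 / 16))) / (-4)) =-11440000 / 969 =-11805.99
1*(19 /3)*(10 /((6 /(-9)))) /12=-95 /12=-7.92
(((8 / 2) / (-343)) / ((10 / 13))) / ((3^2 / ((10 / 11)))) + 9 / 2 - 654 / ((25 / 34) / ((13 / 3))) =-3849.74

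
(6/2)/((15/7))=7/5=1.40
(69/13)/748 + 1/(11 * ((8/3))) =801/19448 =0.04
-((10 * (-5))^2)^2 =-6250000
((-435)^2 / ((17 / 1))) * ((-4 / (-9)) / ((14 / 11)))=462550 / 119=3886.97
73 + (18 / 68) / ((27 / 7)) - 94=-2135 / 102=-20.93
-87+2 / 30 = -1304 / 15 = -86.93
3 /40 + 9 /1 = 363 /40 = 9.08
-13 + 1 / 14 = -181 / 14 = -12.93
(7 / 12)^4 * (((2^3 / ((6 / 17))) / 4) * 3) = 40817 / 20736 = 1.97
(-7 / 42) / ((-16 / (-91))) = -91 / 96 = -0.95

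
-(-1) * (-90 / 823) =-90 / 823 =-0.11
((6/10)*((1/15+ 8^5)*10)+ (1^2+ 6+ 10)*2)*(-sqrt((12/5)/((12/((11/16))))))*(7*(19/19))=-1720621*sqrt(55)/25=-510418.67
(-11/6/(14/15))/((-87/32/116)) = 1760/21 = 83.81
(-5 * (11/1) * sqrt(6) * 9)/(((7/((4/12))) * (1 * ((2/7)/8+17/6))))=-1980 * sqrt(6)/241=-20.12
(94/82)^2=1.31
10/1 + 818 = 828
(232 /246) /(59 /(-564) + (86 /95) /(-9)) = -6215280 /1352303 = -4.60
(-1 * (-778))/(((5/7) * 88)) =2723/220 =12.38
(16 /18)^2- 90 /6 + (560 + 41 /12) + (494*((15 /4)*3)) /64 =6594491 /10368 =636.04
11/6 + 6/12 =7/3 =2.33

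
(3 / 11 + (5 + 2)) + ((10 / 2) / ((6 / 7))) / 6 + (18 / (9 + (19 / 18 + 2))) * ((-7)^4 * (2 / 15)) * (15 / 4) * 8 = 176134303 / 12276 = 14347.86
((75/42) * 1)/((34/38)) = 475/238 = 2.00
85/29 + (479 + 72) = 16064/29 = 553.93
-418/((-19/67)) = 1474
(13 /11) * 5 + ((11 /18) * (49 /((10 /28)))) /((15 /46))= 1953013 /7425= 263.03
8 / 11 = 0.73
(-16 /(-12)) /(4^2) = 1 /12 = 0.08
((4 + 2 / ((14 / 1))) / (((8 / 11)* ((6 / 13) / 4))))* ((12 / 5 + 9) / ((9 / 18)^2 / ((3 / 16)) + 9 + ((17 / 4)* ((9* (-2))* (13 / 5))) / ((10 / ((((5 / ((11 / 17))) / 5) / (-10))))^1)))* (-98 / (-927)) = 606706100 / 136713651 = 4.44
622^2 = 386884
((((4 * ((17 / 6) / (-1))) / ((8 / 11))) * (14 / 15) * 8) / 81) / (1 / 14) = -73304 / 3645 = -20.11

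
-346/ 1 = -346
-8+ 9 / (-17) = -145 / 17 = -8.53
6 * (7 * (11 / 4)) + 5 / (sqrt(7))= 5 * sqrt(7) / 7 + 231 / 2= 117.39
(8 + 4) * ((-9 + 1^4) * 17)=-1632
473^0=1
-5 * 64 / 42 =-7.62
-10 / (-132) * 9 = 15 / 22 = 0.68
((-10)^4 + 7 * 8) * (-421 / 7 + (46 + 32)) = 1257000 / 7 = 179571.43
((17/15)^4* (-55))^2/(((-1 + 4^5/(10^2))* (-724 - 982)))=-76733331851/146908991250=-0.52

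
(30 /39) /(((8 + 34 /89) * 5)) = 89 /4849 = 0.02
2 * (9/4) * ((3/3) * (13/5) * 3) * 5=351/2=175.50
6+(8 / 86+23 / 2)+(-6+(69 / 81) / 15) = 405763 / 34830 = 11.65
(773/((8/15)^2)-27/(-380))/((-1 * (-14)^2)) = -16523307/1191680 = -13.87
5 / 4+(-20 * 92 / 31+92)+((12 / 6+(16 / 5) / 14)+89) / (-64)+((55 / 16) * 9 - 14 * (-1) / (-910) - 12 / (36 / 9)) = 54516913 / 902720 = 60.39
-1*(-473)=473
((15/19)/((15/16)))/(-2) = -8/19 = -0.42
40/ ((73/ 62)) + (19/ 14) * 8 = 22908/ 511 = 44.83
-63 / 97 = -0.65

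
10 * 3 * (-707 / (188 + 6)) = -10605 / 97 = -109.33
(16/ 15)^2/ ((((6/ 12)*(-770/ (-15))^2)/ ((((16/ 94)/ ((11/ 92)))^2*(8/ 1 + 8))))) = 1109393408/ 39618912025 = 0.03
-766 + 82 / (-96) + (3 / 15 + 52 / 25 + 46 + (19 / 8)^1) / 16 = -763.69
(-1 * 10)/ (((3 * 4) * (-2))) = 5/ 12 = 0.42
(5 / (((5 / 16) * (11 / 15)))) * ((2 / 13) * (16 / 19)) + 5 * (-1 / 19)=6965 / 2717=2.56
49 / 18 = 2.72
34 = 34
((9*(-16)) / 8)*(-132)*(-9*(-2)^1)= 42768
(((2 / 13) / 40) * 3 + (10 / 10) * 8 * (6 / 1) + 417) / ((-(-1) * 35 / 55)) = 730.73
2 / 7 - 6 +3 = -19 / 7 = -2.71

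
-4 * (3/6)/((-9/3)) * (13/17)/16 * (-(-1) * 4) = 13/102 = 0.13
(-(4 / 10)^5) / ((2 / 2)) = -32 / 3125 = -0.01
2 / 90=0.02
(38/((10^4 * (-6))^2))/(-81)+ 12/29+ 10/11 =61527599993939/46510200000000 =1.32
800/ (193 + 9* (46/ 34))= 425/ 109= 3.90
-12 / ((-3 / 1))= 4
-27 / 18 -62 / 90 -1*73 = -6767 / 90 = -75.19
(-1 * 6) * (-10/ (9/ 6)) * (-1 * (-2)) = 80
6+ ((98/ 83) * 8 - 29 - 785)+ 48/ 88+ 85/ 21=-15222617/ 19173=-793.96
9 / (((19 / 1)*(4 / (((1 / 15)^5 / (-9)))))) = -1 / 57712500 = -0.00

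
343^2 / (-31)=-117649 / 31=-3795.13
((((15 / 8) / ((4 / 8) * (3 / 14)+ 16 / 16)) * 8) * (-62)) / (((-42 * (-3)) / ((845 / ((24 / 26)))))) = -54925 / 9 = -6102.78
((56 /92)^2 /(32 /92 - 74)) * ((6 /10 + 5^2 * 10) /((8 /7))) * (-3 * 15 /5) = 552573 /55660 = 9.93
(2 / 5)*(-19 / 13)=-38 / 65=-0.58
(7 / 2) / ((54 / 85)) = 595 / 108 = 5.51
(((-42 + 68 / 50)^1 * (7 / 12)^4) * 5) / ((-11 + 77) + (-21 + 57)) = -304927 / 1321920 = -0.23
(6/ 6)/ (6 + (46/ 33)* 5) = 33/ 428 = 0.08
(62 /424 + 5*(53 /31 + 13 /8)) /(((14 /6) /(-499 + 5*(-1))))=-5969079 /1643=-3633.04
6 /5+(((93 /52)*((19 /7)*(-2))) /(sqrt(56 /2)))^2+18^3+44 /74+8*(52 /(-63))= 9003785817521 /1544240880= 5830.56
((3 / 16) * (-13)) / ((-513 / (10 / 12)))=65 / 16416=0.00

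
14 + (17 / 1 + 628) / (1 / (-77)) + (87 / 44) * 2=-1092235 / 22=-49647.05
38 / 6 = 19 / 3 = 6.33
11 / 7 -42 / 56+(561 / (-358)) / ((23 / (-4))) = 126107 / 115276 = 1.09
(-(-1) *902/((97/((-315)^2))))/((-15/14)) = -83534220/97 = -861177.53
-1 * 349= -349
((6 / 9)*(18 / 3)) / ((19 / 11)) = 2.32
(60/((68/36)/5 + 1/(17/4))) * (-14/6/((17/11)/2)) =-19800/67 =-295.52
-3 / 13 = -0.23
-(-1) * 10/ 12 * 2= 5/ 3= 1.67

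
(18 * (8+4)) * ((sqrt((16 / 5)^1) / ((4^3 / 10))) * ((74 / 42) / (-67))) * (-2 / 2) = 333 * sqrt(5) / 469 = 1.59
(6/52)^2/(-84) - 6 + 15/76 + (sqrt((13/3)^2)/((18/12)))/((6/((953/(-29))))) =-6089499275/281591856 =-21.63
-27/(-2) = 27/2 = 13.50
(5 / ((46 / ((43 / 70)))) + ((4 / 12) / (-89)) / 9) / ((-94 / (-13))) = 1334905 / 145468008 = 0.01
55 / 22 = 5 / 2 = 2.50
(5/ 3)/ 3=5/ 9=0.56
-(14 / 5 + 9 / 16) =-269 / 80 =-3.36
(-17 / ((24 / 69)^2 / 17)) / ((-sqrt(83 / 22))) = 1229.83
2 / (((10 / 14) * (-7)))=-2 / 5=-0.40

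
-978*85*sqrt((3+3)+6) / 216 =-13855*sqrt(3) / 18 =-1333.20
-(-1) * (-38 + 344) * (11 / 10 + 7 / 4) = 8721 / 10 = 872.10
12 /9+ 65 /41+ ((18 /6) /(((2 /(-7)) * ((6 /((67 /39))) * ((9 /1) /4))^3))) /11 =511961072773 /175525573509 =2.92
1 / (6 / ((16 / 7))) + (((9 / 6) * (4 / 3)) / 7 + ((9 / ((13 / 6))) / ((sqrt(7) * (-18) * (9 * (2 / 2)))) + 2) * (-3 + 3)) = 0.67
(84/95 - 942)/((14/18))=-804654/665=-1210.01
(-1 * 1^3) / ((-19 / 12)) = 12 / 19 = 0.63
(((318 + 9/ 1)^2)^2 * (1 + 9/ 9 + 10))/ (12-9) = 45735244164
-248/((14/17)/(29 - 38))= 2710.29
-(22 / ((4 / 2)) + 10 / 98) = -544 / 49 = -11.10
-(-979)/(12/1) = 979/12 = 81.58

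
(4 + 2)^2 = 36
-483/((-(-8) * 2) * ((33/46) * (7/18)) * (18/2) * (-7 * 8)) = 0.21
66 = 66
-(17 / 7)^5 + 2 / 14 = -1417456 / 16807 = -84.34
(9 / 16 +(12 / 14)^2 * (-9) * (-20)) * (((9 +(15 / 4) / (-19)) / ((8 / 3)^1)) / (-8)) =-208970847 / 3813376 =-54.80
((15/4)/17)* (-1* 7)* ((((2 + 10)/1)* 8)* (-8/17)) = 20160/289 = 69.76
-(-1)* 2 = 2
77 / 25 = 3.08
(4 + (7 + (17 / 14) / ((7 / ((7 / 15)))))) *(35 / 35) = 2327 / 210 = 11.08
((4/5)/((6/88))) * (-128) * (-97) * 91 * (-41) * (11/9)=-89683449856/135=-664321850.79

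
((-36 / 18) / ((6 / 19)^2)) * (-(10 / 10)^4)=361 / 18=20.06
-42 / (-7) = 6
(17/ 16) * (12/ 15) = 17/ 20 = 0.85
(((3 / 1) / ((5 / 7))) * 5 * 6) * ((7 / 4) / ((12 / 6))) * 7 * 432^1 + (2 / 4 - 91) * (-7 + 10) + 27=666303 / 2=333151.50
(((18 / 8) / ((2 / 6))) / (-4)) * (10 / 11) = -135 / 88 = -1.53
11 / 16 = 0.69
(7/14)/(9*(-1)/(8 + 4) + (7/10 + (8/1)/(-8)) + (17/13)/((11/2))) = -1430/2323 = -0.62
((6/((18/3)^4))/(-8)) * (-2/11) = 1/9504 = 0.00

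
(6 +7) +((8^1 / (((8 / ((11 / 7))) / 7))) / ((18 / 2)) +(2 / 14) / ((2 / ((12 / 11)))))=9910 / 693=14.30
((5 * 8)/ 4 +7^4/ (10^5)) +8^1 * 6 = 5802401/ 100000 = 58.02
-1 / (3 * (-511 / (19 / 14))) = 19 / 21462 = 0.00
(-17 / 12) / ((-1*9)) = 17 / 108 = 0.16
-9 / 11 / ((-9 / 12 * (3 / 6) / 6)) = 144 / 11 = 13.09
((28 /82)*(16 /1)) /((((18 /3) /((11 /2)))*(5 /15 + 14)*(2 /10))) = 3080 /1763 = 1.75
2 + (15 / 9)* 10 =18.67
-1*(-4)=4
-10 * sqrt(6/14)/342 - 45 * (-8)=360 - 5 * sqrt(21)/1197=359.98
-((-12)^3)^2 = -2985984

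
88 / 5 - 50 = -162 / 5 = -32.40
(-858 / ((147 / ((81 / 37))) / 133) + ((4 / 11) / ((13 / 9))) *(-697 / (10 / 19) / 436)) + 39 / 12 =-137012939681 / 80740660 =-1696.95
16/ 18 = 8/ 9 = 0.89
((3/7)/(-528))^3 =-1/1869959168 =-0.00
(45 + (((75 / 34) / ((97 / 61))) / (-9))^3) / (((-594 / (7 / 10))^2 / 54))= 427089570576319 / 126568269972429120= 0.00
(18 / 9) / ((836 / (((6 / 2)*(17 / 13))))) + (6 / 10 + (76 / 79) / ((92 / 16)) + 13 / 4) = 397578783 / 98735780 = 4.03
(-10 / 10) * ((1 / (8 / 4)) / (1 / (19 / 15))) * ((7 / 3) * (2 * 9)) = -133 / 5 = -26.60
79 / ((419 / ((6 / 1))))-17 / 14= -0.08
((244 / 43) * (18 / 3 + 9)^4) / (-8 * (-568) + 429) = 12352500 / 213839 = 57.77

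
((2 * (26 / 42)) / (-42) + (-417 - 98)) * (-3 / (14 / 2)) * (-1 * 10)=-2271280 / 1029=-2207.27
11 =11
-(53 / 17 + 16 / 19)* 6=-7674 / 323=-23.76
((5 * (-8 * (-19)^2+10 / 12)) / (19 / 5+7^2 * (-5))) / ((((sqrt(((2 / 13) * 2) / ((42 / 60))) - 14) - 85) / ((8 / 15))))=-173403230 / 537786153 - 346460 * sqrt(910) / 4840075377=-0.32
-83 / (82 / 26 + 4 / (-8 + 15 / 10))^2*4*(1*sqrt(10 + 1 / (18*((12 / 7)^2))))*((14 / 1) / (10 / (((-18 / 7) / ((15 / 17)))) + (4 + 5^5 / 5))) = -1669213*sqrt(51938) / 104230368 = -3.65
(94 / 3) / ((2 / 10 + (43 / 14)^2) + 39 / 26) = 92120 / 32733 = 2.81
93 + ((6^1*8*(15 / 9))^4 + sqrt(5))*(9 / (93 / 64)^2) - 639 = 4096*sqrt(5) / 961 + 167771635294 / 961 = 174580275.19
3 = 3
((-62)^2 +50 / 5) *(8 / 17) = 30832 / 17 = 1813.65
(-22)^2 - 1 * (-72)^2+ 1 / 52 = -244399 / 52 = -4699.98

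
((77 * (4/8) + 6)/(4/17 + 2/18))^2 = 185422689/11236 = 16502.55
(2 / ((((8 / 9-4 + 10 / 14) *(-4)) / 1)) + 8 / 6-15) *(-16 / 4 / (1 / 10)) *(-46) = -11217560 / 453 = -24762.83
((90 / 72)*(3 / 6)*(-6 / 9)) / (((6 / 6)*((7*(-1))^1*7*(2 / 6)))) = 0.03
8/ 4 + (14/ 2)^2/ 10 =69/ 10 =6.90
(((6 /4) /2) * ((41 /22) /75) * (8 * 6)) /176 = 0.01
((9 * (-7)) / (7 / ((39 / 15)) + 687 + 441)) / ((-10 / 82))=33579 / 73495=0.46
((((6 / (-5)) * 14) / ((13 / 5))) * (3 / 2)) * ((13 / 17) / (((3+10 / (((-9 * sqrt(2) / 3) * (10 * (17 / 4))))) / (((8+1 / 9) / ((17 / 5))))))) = -19710 / 3343-4380 * sqrt(2) / 56831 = -6.00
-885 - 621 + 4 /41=-61742 /41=-1505.90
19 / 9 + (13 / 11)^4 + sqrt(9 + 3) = 2 * sqrt(3) + 535228 / 131769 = 7.53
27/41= 0.66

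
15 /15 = 1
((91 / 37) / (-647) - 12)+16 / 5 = -1053771 / 119695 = -8.80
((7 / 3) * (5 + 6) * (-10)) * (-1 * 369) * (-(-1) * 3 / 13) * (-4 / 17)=-1136520 / 221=-5142.62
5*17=85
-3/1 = -3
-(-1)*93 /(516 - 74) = 93 /442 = 0.21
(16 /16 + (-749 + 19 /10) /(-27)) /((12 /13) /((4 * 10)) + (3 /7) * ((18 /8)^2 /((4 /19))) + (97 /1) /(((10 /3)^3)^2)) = 2201346875 /798493788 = 2.76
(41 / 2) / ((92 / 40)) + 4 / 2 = 251 / 23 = 10.91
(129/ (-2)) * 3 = -387/ 2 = -193.50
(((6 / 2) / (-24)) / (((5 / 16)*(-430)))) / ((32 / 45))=9 / 6880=0.00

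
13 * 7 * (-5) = -455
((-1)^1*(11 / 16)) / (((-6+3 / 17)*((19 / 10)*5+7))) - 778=-1848511 / 2376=-777.99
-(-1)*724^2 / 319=524176 / 319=1643.18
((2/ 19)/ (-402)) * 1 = -0.00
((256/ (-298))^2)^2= 268435456/ 492884401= 0.54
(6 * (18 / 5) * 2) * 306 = 66096 / 5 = 13219.20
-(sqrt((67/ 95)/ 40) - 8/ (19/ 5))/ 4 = 0.49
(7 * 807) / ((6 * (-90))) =-1883 / 180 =-10.46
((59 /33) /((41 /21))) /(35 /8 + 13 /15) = 49560 /283679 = 0.17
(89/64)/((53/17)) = 1513/3392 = 0.45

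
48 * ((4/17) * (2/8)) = 48/17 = 2.82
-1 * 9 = -9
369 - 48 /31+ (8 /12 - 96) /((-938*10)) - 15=153733253 /436170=352.46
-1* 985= -985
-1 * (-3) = 3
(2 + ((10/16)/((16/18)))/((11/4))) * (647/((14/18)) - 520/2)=1589191/1232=1289.93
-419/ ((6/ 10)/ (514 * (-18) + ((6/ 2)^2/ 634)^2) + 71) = -2597029620315/ 440069056379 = -5.90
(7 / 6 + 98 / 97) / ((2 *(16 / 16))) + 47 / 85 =162403 / 98940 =1.64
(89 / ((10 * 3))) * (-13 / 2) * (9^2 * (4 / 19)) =-31239 / 95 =-328.83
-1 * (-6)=6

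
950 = 950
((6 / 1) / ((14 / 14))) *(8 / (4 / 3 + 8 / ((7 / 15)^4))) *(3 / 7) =37044 / 306151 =0.12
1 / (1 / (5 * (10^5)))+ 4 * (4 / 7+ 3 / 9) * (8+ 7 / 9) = 94506004 / 189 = 500031.77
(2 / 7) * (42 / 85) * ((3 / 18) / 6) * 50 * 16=160 / 51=3.14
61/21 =2.90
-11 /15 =-0.73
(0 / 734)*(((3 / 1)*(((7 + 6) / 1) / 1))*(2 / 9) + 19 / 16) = 0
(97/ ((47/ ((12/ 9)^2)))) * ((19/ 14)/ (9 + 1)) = 7372/ 14805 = 0.50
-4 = -4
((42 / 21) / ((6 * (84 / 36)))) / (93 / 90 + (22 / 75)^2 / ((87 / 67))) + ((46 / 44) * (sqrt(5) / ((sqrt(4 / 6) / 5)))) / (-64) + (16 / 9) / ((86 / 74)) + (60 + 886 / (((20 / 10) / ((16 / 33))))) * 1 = 8865839677978 / 32070607569- 115 * sqrt(30) / 2816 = 276.22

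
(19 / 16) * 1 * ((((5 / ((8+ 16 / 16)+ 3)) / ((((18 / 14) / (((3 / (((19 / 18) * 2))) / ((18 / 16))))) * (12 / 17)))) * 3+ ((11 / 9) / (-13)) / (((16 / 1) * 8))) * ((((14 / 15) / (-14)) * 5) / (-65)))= 494831 / 46725120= 0.01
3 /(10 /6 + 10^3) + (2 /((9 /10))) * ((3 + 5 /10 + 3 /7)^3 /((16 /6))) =2499932551 /49474320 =50.53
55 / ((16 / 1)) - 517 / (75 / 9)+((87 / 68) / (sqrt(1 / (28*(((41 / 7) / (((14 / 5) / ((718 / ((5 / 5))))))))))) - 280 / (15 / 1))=-92723 / 1200+87*sqrt(515165) / 238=185.10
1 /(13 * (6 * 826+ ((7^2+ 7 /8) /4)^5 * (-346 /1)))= -16777216 /22742242843623303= -0.00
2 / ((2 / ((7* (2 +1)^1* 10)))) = 210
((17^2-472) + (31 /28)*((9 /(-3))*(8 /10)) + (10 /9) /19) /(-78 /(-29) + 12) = -16106716 /1274805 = -12.63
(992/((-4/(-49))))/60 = 3038/15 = 202.53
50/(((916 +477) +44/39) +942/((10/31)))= 4875/420647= 0.01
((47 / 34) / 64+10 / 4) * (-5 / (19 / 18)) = -246915 / 20672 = -11.94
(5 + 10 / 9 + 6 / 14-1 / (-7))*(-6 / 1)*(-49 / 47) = 5894 / 141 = 41.80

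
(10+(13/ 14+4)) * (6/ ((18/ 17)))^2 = 60401/ 126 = 479.37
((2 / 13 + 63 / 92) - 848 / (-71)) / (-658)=-1085421 / 55874728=-0.02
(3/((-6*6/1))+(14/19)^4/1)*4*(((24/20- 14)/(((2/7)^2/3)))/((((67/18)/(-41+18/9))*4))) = 45497684232/43657535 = 1042.15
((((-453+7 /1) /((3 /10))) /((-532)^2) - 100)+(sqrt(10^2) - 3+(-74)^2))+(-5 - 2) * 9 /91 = 14852377465 /2759484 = 5382.30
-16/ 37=-0.43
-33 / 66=-1 / 2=-0.50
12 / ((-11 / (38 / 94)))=-228 / 517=-0.44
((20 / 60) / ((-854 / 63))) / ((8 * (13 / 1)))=-3 / 12688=-0.00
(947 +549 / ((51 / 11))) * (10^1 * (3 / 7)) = 4566.05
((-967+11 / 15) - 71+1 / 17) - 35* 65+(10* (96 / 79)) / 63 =-155681263 / 47005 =-3312.01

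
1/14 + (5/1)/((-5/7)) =-97/14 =-6.93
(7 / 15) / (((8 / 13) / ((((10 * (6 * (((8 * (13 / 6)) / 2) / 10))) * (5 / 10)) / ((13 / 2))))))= 91 / 30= 3.03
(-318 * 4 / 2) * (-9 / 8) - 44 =1343 / 2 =671.50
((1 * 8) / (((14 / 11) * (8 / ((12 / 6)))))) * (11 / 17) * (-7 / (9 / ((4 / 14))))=-242 / 1071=-0.23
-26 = -26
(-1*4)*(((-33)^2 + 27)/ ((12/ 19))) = -7068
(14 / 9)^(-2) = 81 / 196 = 0.41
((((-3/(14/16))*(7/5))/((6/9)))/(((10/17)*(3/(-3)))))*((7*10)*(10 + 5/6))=9282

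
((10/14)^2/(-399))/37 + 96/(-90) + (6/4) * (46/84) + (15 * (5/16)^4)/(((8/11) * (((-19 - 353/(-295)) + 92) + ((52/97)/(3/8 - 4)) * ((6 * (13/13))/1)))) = -3109503564882409047/12817960840284078080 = -0.24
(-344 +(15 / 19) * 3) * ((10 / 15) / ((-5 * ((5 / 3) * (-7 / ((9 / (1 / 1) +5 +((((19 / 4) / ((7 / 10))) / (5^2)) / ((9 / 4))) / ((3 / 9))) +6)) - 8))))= -27755516 / 5223765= -5.31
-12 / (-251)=12 / 251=0.05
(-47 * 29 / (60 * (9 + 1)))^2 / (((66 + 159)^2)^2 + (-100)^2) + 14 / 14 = 922644226857769 / 922644225000000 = 1.00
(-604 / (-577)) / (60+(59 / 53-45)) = 16006 / 246379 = 0.06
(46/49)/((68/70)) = 115/119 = 0.97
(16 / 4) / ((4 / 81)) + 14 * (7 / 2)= 130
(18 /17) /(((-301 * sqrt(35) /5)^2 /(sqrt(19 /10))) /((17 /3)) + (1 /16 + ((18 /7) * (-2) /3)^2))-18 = -80101229716105044786 /4450068314582116897 + 21050233440768 * sqrt(190) /4450068314582116897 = -18.00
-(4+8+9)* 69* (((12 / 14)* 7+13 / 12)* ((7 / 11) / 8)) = -287385 / 352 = -816.43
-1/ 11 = -0.09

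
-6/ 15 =-2/ 5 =-0.40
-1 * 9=-9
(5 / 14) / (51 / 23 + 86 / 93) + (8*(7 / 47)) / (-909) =0.11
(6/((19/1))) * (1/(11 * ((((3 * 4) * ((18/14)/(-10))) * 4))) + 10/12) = 1945/7524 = 0.26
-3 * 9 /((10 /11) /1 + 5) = -297 /65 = -4.57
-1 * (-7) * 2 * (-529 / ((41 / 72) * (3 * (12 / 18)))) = -6502.83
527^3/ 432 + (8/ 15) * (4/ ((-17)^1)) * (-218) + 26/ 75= 62209439143/ 183600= 338831.37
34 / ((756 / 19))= 323 / 378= 0.85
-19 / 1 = -19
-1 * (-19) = 19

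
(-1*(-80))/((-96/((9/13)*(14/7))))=-15/13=-1.15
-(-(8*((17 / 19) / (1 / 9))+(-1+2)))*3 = 3729 / 19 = 196.26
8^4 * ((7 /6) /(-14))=-1024 /3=-341.33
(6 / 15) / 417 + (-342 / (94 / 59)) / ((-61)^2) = -20685791 / 364639395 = -0.06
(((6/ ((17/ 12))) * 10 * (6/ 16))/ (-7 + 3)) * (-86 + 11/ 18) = 23055/ 68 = 339.04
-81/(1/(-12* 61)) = 59292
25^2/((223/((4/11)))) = 2500/2453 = 1.02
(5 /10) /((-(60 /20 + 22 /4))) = -1 /17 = -0.06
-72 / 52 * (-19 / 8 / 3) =57 / 52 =1.10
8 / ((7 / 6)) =48 / 7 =6.86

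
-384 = -384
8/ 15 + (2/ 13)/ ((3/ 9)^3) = 914/ 195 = 4.69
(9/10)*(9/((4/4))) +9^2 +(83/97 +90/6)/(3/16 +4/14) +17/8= 25649749/205640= 124.73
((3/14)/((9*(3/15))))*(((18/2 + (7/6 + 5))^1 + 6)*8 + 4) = 1300/63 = 20.63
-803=-803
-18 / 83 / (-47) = 0.00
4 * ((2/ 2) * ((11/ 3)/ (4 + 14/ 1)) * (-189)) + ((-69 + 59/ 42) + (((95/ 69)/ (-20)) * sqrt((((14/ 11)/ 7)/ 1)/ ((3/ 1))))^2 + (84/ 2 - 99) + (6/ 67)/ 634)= -52060368073939/ 186867688392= -278.59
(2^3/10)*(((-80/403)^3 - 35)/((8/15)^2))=-103108092525/1047213232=-98.46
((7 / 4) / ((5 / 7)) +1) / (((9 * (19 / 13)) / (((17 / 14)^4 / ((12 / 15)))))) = 24972779 / 35035392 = 0.71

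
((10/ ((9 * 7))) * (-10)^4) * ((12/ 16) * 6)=50000/ 7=7142.86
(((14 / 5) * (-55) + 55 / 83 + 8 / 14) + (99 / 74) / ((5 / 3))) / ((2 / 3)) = -98002599 / 429940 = -227.94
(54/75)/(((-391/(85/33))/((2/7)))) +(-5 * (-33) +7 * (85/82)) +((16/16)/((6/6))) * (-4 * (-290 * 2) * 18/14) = 2290958291/726110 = 3155.11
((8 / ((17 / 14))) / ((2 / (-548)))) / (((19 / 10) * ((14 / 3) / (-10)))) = 657600 / 323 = 2035.91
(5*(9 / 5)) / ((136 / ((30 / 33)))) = 0.06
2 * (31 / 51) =62 / 51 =1.22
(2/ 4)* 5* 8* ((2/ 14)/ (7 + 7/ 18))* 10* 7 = 3600/ 133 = 27.07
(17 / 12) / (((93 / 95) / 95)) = 153425 / 1116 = 137.48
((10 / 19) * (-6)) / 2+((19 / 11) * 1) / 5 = -1289 / 1045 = -1.23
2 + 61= 63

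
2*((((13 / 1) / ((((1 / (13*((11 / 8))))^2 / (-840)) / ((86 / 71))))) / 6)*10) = -2000423425 / 142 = -14087488.91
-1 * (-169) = 169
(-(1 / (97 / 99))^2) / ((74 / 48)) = -235224 / 348133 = -0.68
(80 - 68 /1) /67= 12 /67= 0.18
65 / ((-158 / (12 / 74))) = -195 / 2923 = -0.07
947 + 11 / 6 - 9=5639 / 6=939.83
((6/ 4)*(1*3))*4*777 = 13986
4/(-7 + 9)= 2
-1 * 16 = -16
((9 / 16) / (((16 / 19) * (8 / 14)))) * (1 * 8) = 1197 / 128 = 9.35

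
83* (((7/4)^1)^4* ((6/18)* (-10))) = -996415/384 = -2594.83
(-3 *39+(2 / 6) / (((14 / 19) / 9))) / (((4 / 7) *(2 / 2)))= -1581 / 8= -197.62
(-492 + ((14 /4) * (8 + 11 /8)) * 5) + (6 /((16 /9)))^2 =-20259 /64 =-316.55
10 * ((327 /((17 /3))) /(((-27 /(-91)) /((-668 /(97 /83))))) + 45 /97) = -5499467410 /4947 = -1111677.26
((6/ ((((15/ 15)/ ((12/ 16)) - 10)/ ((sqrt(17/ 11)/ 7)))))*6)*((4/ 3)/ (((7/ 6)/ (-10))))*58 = 250560*sqrt(187)/ 7007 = 488.99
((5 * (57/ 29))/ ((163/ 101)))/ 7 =28785/ 33089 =0.87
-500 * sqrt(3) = -866.03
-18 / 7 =-2.57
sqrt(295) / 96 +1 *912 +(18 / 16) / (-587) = sqrt(295) / 96 +4282743 / 4696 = 912.18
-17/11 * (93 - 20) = -1241/11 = -112.82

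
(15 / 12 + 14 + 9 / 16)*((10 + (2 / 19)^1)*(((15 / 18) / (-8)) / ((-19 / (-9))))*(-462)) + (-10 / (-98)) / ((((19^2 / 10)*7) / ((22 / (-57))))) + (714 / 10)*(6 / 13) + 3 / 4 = 6746169882143 / 1835056860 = 3676.27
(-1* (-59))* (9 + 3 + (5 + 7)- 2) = 1298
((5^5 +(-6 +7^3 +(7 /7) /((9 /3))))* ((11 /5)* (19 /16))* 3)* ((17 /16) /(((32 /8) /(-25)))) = -184525055 /1024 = -180200.25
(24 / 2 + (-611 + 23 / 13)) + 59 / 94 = -729049 / 1222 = -596.60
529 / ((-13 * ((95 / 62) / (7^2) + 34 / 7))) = -1607102 / 193063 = -8.32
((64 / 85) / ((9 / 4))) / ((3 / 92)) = 23552 / 2295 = 10.26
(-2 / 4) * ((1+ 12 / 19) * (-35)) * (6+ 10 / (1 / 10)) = 57505 / 19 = 3026.58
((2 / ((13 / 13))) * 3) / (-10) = -3 / 5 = -0.60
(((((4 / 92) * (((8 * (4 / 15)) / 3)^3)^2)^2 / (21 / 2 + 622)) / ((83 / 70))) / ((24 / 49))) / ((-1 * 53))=-197726038040074256384 / 121787180217597230861572265625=-0.00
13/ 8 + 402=3229/ 8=403.62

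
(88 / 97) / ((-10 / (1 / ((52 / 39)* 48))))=-11 / 7760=-0.00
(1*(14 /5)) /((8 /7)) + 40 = 42.45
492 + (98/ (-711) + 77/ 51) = 5963387/ 12087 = 493.37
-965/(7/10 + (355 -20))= -9650/3357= -2.87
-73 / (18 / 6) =-73 / 3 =-24.33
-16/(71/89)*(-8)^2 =-91136/71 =-1283.61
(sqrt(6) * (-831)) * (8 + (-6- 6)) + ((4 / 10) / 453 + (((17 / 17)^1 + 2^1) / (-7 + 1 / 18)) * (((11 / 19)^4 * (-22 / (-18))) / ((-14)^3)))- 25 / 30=-2809328517447 / 3374857776500 + 3324 * sqrt(6)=8141.27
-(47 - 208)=161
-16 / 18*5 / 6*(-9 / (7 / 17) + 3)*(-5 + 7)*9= 251.43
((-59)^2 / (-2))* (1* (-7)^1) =24367 / 2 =12183.50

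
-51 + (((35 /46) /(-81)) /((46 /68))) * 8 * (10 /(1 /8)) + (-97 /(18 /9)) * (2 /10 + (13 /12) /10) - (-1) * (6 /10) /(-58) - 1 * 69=-143.85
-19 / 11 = -1.73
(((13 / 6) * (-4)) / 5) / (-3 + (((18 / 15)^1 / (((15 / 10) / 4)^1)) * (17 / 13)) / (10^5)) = 2112500 / 3656199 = 0.58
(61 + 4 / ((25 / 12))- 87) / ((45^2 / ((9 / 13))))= -602 / 73125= -0.01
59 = 59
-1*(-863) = 863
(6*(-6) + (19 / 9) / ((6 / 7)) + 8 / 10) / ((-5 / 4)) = 17678 / 675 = 26.19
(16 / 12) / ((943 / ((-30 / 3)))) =-40 / 2829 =-0.01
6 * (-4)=-24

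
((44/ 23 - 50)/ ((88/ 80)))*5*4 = -221200/ 253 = -874.31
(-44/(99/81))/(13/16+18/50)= -14400/469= -30.70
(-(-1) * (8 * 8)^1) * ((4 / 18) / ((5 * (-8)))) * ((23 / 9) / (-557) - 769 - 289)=84860432 / 225585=376.18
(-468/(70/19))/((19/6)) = -1404/35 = -40.11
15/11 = 1.36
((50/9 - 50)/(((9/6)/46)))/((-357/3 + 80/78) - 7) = 239200/21933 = 10.91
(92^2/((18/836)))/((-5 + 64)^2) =3537952/31329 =112.93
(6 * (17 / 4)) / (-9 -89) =-51 / 196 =-0.26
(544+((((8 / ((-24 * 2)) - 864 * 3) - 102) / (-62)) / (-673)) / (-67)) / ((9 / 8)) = 18249983306 / 37741167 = 483.56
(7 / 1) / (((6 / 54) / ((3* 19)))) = 3591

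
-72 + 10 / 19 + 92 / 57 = -3982 / 57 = -69.86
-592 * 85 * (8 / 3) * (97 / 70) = -3904832 / 21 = -185944.38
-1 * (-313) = 313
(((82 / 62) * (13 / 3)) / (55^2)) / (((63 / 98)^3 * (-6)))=-731276 / 615257775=-0.00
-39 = -39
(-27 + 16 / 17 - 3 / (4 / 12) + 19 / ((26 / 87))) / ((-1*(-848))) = 12605 / 374816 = 0.03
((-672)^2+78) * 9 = 4064958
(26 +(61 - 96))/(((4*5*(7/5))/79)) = -711/28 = -25.39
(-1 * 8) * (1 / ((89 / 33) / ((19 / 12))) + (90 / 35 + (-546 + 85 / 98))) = 18908394 / 4361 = 4335.79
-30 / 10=-3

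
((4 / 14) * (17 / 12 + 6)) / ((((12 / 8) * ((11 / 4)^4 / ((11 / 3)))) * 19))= 0.00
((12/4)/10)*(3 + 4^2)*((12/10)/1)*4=684/25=27.36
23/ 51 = 0.45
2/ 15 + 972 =14582/ 15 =972.13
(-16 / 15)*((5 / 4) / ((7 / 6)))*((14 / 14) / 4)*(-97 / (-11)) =-194 / 77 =-2.52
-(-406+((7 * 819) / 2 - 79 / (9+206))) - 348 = -1207497 / 430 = -2808.13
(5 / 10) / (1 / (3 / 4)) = 3 / 8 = 0.38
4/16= 1/4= 0.25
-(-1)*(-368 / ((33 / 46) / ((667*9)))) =-33872928 / 11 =-3079357.09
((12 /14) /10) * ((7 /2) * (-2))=-3 /5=-0.60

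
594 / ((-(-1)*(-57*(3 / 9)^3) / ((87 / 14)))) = -232551 / 133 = -1748.50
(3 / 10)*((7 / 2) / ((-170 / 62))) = -651 / 1700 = -0.38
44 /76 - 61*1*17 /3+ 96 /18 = -19366 /57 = -339.75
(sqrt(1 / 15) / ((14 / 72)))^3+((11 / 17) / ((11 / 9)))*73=5184*sqrt(15) / 8575+657 / 17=40.99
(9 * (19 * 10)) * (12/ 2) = 10260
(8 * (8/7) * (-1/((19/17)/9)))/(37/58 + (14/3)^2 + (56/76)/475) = -2427926400/739261831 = -3.28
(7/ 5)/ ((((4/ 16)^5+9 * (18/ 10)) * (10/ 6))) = 21504/ 414745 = 0.05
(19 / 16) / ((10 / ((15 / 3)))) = 19 / 32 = 0.59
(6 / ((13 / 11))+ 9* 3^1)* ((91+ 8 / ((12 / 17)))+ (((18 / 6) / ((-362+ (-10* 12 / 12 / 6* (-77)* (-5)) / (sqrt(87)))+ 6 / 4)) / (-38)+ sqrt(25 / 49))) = 3305.46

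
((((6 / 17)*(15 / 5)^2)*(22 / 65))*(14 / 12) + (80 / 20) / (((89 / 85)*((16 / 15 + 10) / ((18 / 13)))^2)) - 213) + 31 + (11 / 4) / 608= -3870158780749249 / 21419799057280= -180.68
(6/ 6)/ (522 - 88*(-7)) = 1/ 1138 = 0.00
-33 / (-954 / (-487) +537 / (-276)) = -1478532 / 595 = -2484.93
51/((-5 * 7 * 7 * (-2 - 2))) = 51/980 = 0.05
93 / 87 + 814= 23637 / 29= 815.07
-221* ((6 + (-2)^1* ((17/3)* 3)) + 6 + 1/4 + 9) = 11271/4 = 2817.75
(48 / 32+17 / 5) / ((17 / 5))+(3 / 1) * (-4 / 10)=0.24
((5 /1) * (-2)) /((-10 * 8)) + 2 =17 /8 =2.12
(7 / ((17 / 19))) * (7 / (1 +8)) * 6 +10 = 2372 / 51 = 46.51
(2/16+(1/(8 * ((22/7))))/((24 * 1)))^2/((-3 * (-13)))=286225/695844864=0.00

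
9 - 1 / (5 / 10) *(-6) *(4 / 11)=147 / 11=13.36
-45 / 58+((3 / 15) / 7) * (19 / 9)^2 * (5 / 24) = -295711 / 394632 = -0.75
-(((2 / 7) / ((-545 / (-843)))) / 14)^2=-710649 / 713157025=-0.00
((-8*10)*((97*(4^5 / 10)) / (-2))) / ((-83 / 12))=-4767744 / 83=-57442.70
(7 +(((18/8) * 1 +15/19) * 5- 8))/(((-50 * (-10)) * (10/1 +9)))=1079/722000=0.00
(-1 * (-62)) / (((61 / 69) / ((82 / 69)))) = 5084 / 61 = 83.34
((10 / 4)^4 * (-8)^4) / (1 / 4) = 640000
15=15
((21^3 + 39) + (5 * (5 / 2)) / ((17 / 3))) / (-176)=-316275 / 5984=-52.85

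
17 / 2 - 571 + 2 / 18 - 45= -607.39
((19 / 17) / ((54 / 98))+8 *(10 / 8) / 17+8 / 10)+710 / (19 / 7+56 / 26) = 151753513 / 1016685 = 149.26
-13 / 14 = -0.93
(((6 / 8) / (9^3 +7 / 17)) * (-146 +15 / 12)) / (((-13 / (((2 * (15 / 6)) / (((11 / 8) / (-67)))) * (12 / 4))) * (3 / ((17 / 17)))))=-1978443 / 709280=-2.79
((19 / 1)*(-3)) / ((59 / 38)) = -2166 / 59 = -36.71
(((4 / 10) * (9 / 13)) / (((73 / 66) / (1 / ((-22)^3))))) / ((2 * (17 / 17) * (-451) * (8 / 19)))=513 / 8286060640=0.00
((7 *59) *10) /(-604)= -2065 /302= -6.84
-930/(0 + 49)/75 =-62/245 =-0.25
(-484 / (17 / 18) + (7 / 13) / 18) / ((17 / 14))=-14269423 / 33813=-422.01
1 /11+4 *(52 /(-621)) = -1667 /6831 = -0.24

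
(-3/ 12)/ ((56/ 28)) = -1/ 8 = -0.12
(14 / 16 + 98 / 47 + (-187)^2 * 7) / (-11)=-92039521 / 4136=-22253.27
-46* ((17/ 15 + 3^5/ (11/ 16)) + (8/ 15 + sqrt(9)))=-543628/ 33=-16473.58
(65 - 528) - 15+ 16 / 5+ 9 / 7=-16573 / 35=-473.51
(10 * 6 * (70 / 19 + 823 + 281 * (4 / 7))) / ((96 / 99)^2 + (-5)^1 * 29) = -8579468700 / 20865173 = -411.19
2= 2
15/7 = 2.14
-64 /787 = -0.08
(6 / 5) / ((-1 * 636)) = -1 / 530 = -0.00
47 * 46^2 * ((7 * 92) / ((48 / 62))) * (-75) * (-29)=179932287850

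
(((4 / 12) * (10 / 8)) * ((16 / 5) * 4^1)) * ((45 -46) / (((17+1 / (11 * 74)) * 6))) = -6512 / 124551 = -0.05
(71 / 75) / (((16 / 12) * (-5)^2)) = 0.03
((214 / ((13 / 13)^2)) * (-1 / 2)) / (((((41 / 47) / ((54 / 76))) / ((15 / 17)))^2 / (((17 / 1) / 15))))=-2584629405 / 41265188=-62.63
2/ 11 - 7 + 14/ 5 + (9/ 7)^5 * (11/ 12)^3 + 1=-18458233/ 59160640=-0.31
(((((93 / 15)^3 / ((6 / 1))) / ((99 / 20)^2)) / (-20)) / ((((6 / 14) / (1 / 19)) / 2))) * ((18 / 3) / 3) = -1668296 / 41899275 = -0.04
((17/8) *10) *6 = 127.50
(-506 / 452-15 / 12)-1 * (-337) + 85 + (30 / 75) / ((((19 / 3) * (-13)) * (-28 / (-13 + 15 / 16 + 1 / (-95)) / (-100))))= 12468116435 / 29697304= 419.84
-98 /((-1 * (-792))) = -49 /396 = -0.12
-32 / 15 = -2.13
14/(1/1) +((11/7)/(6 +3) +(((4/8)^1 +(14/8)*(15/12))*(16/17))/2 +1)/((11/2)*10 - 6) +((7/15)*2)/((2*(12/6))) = 14.28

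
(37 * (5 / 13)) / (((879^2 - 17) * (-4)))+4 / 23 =160701537 / 924058304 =0.17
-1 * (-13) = 13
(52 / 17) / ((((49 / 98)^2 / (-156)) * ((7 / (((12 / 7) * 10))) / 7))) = -3893760 / 119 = -32720.67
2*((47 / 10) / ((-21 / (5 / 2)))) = -47 / 42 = -1.12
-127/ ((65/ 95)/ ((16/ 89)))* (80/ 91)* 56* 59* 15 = -21867571200/ 15041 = -1453864.18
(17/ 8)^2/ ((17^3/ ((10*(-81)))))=-405/ 544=-0.74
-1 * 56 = -56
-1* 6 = -6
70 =70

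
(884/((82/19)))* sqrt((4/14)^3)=16796* sqrt(14)/2009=31.28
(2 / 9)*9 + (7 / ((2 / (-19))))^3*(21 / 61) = -49404401 / 488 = -101238.53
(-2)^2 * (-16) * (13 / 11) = -832 / 11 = -75.64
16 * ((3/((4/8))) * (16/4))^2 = 9216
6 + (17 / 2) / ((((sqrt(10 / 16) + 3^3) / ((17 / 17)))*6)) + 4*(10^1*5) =1200668 / 5827 - 17*sqrt(10) / 34962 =206.05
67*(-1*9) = -603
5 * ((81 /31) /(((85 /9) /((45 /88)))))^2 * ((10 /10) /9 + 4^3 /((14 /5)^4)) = 595503555345 /5163910835776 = 0.12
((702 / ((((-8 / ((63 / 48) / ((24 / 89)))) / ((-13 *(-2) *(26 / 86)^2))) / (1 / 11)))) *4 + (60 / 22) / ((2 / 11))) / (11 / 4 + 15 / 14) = -3226293987 / 34820368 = -92.66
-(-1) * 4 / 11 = 4 / 11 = 0.36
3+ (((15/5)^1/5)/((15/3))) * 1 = 78/25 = 3.12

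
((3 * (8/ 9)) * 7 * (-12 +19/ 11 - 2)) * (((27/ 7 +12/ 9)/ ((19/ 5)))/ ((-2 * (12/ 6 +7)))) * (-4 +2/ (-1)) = -21800/ 209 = -104.31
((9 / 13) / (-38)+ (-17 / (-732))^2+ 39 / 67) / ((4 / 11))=55053067487 / 35469405504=1.55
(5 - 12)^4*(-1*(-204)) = 489804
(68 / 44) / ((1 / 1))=17 / 11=1.55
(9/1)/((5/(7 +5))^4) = 298.60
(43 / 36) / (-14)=-0.09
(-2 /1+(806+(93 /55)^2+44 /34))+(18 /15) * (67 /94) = 1955353586 /2416975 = 809.01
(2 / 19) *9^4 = 13122 / 19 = 690.63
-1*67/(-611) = 67/611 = 0.11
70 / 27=2.59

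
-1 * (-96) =96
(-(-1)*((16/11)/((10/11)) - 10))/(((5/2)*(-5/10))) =168/25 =6.72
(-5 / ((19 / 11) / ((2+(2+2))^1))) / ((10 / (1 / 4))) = -33 / 76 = -0.43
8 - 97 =-89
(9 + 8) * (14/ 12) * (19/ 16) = 2261/ 96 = 23.55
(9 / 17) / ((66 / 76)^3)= 54872 / 67881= 0.81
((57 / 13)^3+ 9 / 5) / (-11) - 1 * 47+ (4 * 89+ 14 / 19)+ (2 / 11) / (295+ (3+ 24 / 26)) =122434850634 / 405533245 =301.91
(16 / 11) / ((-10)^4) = 1 / 6875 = 0.00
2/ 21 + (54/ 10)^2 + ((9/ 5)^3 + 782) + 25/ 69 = 49353517/ 60375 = 817.45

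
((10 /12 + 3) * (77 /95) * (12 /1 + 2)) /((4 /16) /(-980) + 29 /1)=9719248 /6479703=1.50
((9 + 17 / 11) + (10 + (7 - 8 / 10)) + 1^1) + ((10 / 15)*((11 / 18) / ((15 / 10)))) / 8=495029 / 17820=27.78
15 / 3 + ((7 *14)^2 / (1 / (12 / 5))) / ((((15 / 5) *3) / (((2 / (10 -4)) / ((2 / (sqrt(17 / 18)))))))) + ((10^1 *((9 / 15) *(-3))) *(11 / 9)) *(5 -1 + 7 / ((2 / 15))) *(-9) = 9604 *sqrt(34) / 135 + 11192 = 11606.82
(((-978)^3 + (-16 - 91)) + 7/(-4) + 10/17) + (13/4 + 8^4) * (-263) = -31841665139/34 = -936519562.91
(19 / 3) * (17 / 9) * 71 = 22933 / 27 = 849.37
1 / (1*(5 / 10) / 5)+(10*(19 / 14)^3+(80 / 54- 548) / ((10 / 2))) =-13763207 / 185220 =-74.31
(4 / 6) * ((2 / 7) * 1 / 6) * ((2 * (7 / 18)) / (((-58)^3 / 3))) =-1 / 2634012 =-0.00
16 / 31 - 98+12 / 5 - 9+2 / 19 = -306217 / 2945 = -103.98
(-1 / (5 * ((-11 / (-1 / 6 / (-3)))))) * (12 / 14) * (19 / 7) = 19 / 8085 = 0.00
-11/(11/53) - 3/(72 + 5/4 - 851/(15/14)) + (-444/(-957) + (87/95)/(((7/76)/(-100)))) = -101124478393/96601813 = -1046.82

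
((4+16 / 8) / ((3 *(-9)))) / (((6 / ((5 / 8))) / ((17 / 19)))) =-85 / 4104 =-0.02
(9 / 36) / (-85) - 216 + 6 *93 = 342.00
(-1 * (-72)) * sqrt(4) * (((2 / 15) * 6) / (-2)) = -288 / 5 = -57.60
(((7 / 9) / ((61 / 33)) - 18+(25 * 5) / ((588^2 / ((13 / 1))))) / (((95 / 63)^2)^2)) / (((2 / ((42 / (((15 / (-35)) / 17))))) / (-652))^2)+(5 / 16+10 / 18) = -37754607555170409158749 / 37655910000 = -1002621037578.71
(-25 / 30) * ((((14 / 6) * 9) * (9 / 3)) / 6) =-35 / 4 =-8.75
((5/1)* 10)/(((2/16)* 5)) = 80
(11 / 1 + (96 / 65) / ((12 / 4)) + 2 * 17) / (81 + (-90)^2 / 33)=32527 / 233415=0.14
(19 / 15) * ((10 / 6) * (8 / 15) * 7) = 1064 / 135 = 7.88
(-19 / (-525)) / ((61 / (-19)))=-361 / 32025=-0.01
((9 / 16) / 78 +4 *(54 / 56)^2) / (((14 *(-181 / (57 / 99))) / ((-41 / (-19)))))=-1038161 / 568183616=-0.00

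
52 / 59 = 0.88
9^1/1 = 9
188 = 188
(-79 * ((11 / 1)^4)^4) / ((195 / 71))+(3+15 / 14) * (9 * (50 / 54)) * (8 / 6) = -1804124243633433695593 / 1365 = -1321702742588596113.99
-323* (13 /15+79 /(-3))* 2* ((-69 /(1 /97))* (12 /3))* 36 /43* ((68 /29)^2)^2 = -1695093248543735808 /152065415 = -11147131966.49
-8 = -8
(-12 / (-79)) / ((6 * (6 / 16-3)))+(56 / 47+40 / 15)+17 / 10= 4326341 / 779730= 5.55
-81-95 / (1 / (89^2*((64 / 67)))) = -48165107 / 67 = -718882.19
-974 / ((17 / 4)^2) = -15584 / 289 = -53.92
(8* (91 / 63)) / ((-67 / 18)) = -208 / 67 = -3.10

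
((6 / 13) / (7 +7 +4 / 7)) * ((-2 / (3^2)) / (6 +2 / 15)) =-35 / 30498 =-0.00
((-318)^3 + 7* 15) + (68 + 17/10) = -321572573/10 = -32157257.30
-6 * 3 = -18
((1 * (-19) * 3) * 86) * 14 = -68628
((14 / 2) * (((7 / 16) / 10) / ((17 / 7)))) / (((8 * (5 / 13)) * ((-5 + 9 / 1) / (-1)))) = -0.01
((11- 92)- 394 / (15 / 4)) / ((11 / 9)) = -8373 / 55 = -152.24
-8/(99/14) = -112/99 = -1.13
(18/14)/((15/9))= 0.77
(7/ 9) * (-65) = -455/ 9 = -50.56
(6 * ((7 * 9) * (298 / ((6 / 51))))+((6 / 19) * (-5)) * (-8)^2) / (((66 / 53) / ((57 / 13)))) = 482037279 / 143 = 3370890.06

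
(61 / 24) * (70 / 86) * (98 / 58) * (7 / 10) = 146461 / 59856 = 2.45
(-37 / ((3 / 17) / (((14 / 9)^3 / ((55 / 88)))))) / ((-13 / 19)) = 262348352 / 142155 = 1845.51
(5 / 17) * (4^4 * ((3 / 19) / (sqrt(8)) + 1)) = 960 * sqrt(2) / 323 + 1280 / 17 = 79.50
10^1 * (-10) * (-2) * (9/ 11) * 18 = 32400/ 11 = 2945.45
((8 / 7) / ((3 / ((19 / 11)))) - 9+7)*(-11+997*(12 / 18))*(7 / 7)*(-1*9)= 607910 / 77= 7894.94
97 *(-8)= -776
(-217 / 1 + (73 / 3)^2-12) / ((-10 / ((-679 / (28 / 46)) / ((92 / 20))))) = 79249 / 9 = 8805.44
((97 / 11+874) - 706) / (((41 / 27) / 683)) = 35867745 / 451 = 79529.37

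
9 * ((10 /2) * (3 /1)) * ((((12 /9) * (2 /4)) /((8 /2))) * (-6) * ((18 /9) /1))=-270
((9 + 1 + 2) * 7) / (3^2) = 28 / 3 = 9.33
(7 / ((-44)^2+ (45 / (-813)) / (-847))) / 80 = 1606759 / 35550691760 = 0.00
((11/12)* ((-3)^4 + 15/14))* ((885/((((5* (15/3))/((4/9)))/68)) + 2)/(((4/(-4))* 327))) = -33868307/137340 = -246.60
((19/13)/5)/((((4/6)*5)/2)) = 57/325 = 0.18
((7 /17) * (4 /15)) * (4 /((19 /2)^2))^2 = 7168 /33231855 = 0.00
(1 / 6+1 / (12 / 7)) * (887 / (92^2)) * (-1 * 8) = -2661 / 4232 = -0.63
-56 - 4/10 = -282/5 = -56.40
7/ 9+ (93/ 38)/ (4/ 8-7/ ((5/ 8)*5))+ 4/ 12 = -1465/ 4959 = -0.30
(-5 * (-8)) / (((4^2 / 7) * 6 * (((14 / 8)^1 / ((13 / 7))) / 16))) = 1040 / 21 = 49.52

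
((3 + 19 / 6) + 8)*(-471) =-13345 / 2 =-6672.50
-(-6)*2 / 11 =12 / 11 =1.09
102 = 102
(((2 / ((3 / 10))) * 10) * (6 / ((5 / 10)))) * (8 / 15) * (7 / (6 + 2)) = 1120 / 3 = 373.33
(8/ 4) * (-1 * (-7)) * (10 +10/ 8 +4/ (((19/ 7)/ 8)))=12257/ 38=322.55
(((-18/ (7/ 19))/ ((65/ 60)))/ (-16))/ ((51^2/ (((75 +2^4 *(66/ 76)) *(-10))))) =-25335/ 26299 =-0.96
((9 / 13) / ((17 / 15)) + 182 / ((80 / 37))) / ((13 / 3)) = 2248521 / 114920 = 19.57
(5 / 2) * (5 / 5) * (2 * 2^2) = 20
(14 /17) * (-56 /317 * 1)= -784 /5389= -0.15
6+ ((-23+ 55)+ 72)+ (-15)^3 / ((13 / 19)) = -62695 / 13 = -4822.69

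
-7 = -7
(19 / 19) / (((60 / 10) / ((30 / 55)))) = 1 / 11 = 0.09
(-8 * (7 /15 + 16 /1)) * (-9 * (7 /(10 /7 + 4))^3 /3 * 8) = 12235496 /1805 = 6778.67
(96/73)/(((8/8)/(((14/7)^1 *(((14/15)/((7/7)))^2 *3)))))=12544/1825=6.87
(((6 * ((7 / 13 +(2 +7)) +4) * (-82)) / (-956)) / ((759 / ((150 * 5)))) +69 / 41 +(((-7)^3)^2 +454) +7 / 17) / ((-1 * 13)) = -5882958919711 / 647508121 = -9085.54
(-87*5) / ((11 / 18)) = -7830 / 11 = -711.82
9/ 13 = 0.69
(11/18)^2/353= 0.00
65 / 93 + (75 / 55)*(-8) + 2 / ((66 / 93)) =-7562 / 1023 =-7.39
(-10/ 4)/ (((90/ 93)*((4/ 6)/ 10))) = -155/ 4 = -38.75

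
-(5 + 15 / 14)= -85 / 14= -6.07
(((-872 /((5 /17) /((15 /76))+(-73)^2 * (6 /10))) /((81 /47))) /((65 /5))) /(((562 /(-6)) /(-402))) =-466807760 /8939442603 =-0.05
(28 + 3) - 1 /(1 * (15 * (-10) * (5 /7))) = 23257 /750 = 31.01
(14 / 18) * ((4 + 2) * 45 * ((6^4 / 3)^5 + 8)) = 3159643096352400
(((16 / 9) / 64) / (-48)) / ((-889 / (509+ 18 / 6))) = 8 / 24003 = 0.00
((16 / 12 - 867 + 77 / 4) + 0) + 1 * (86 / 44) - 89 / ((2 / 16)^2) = -863341 / 132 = -6540.46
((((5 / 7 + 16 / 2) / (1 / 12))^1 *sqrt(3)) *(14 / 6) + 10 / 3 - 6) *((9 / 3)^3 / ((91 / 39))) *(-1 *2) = 432 / 7 - 39528 *sqrt(3) / 7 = -9718.93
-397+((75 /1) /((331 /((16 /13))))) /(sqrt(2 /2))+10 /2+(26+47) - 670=-4254467 /4303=-988.72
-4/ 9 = -0.44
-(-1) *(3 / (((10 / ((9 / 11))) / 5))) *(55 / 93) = 45 / 62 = 0.73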